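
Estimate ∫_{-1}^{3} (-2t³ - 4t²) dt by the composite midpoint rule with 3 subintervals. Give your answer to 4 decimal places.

-71.4074

h = (3 − (-1))/3 = 1.333333.
Midpoints m₁,…,m₃ = -0.333333, 1, 2.333333.
f(m₁)=-0.370370, f(m₂)=-6, f(m₃)=-47.185185.
h·[f(m₁) + f(m₂) + f(m₃)] = 1.333333·(-53.555556) = -71.4074.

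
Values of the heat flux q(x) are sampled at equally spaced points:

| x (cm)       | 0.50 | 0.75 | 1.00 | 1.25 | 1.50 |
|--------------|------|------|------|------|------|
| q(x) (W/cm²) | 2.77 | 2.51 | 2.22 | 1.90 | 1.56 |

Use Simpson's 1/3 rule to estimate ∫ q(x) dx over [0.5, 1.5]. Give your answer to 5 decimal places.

h = 0.25, n = 4.
(h/3)·[y₀ + 4y₁ + 2y₂ + 4y₃ + y₄] = 0.083333·(26.41) = 2.20083.

2.20083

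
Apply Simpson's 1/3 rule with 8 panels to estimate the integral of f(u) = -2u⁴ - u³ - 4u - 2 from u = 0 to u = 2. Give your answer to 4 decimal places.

h = (2 − 0)/8 = 0.25.
Nodes u₀,…,u₈ = 0, 0.25, 0.5, 0.75, 1, 1.25, 1.5, 1.75, 2.
f(u) = -2u⁴ - u³ - 4u - 2: f₀=-2, f₁=-3.0234375, f₂=-4.25, f₃=-6.0546875, f₄=-9, f₅=-13.8359375, f₆=-21.5, f₇=-33.1171875, f₈=-50.
(h/3)·[f₀ + 4f₁ + 2f₂ + 4f₃ + 2f₄ + 4f₅ + 2f₆ + 4f₇ + f₈] = 0.083333·(-345.625) = -28.8021.

-28.8021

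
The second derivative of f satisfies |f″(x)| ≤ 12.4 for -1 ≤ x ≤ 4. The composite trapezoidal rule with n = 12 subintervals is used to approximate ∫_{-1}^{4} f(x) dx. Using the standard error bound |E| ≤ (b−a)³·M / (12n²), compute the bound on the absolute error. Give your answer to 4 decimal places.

|E| ≤ (5)³·12.4 / (12·12²) = 1550/1728 = 0.8970.

0.8970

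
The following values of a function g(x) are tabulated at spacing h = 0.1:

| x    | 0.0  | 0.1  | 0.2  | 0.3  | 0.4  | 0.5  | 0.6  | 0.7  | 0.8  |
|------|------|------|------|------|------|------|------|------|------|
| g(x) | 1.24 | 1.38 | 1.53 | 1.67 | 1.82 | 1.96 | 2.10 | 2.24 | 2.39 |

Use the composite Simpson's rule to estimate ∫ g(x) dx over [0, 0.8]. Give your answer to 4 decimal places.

1.4510

h = 0.1, n = 8.
(h/3)·[y₀ + 4y₁ + 2y₂ + 4y₃ + 2y₄ + 4y₅ + 2y₆ + 4y₇ + y₈] = 0.033333·(43.53) = 1.4510.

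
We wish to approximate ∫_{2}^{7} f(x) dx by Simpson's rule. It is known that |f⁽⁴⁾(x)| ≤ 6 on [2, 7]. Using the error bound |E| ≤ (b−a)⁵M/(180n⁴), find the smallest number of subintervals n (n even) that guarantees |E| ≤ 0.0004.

24

Need 18750/(180n⁴) ≤ 0.0004.
n⁴ ≥ 18750/(180·0.0004) = 260417 ⇒ n ≥ 22.5901, so the smallest even n is 24. (n must be even for Simpson's rule.)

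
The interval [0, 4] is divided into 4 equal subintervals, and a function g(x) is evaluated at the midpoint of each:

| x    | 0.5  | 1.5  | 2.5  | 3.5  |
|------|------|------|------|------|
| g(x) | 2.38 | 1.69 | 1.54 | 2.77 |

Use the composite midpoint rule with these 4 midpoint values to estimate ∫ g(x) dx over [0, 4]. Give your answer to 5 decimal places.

8.38000

h = 1, n = 4.
h·[y(m₁) + y(m₂) + y(m₃) + y(m₄)] = 1·(8.38) = 8.38000.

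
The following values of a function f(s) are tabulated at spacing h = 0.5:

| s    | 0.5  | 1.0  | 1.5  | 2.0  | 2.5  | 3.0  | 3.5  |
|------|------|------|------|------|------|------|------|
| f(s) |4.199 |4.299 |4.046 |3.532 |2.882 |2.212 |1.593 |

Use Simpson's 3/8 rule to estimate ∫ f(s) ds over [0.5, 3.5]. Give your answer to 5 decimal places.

9.96994

h = 0.5, n = 6.
(3h/8)·[y₀ + 3y₁ + 3y₂ + 2y₃ + 3y₄ + 3y₅ + y₆] = 0.1875·(53.173) = 9.96994.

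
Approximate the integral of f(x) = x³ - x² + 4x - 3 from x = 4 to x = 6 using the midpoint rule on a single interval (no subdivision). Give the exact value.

M = (b−a)·f(5) = 2·(117) = 234.

234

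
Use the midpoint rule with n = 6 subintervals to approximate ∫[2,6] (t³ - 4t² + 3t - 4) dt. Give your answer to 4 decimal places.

h = (6 − 2)/6 = 0.666667.
Midpoints m₁,…,m₆ = 2.333333, 3, 3.666667, 4.333333, 5, 5.666667.
f(m₁)=-6.074074, f(m₂)=-4, f(m₃)=2.518519, f(m₄)=15.259259, f(m₅)=36, f(m₆)=66.518519.
h·[f(m₁) + f(m₂) + f(m₃) + f(m₄) + f(m₅) + f(m₆)] = 0.666667·(110.222222) = 73.4815.

73.4815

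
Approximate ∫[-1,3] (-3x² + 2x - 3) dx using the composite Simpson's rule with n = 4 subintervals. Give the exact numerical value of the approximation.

-32

h = (3 − (-1))/4 = 1.
Nodes x₀,…,x₄ = -1, 0, 1, 2, 3.
f(x) = -3x² + 2x - 3: f₀=-8, f₁=-3, f₂=-4, f₃=-11, f₄=-24.
(h/3)·[f₀ + 4f₁ + 2f₂ + 4f₃ + f₄] = 0.333333·(-96) = -32.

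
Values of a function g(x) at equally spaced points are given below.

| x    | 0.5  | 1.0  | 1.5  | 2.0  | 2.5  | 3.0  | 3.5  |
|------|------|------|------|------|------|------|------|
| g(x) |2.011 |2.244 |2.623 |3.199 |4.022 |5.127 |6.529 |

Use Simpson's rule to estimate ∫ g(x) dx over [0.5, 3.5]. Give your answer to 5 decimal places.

10.68500

h = 0.5, n = 6.
(h/3)·[y₀ + 4y₁ + 2y₂ + 4y₃ + 2y₄ + 4y₅ + y₆] = 0.166667·(64.110) = 10.68500.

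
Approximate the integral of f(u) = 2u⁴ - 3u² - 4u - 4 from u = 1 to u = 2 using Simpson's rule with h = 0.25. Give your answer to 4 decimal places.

h = (2 − 1)/4 = 0.25.
Nodes u₀,…,u₄ = 1, 1.25, 1.5, 1.75, 2.
f(u) = 2u⁴ - 3u² - 4u - 4: f₀=-9, f₁=-8.8046875, f₂=-6.625, f₃=-1.4296875, f₄=8.
(h/3)·[f₀ + 4f₁ + 2f₂ + 4f₃ + f₄] = 0.083333·(-55.1875) = -4.5990.

-4.5990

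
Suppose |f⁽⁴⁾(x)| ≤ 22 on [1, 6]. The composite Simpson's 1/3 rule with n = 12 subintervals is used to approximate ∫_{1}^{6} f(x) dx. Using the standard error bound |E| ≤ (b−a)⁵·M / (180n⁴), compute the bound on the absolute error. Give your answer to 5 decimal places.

0.01842

|E| ≤ (5)⁵·22 / (180·12⁴) = 68750/3732480 = 0.01842.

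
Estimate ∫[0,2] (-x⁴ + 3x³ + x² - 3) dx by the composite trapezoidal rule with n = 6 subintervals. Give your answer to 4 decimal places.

h = (2 − 0)/6 = 0.333333.
Nodes x₀,…,x₆ = 0, 0.333333, 0.666667, 1, 1.333333, 1.666667, 2.
f(x) = -x⁴ + 3x³ + x² - 3: f₀=-3, f₁=-2.790123, f₂=-1.864198, f₃=0, f₄=2.728395, f₅=5.950617, f₆=9.
(h/2)·[f₀ + 2f₁ + 2f₂ + 2f₃ + 2f₄ + 2f₅ + f₆] = 0.166667·(14.049383) = 2.3416.

2.3416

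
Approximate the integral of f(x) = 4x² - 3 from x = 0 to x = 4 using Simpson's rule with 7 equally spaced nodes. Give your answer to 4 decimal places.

h = (4 − 0)/6 = 0.666667.
Nodes x₀,…,x₆ = 0, 0.666667, 1.333333, 2, 2.666667, 3.333333, 4.
f(x) = 4x² - 3: f₀=-3, f₁=-1.222222, f₂=4.111111, f₃=13, f₄=25.444444, f₅=41.444444, f₆=61.
(h/3)·[f₀ + 4f₁ + 2f₂ + 4f₃ + 2f₄ + 4f₅ + f₆] = 0.222222·(330) = 73.3333.

73.3333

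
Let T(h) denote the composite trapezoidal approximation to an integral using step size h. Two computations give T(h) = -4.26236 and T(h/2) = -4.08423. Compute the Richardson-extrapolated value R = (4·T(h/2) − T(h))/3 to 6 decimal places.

R = (4·T(h/2) − T(h)) / 3 = (4·(-4.08423) − (-4.26236))/3 = (-12.07456)/3 = -4.024853.

-4.024853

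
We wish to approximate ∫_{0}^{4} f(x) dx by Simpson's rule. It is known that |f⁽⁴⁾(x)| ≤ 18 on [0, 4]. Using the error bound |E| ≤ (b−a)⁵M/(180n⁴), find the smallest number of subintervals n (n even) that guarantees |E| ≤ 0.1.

Need 18432/(180n⁴) ≤ 0.1.
n⁴ ≥ 18432/(180·0.1) = 1024 ⇒ n ≥ 5.6569, so the smallest even n is 6. (n must be even for Simpson's rule.)

6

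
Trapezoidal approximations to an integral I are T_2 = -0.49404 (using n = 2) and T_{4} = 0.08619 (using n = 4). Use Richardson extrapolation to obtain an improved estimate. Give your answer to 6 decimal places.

0.279600

R = (4·T_{4} − T_2) / 3 = (4·0.08619 − (-0.49404))/3 = (0.83880)/3 = 0.279600.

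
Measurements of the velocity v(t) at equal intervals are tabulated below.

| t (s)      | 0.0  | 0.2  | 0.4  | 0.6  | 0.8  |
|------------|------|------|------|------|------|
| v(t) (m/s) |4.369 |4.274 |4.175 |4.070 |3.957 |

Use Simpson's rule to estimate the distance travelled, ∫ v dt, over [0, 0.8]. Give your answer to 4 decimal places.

h = 0.2, n = 4.
(h/3)·[y₀ + 4y₁ + 2y₂ + 4y₃ + y₄] = 0.066667·(50.052) = 3.3368.

3.3368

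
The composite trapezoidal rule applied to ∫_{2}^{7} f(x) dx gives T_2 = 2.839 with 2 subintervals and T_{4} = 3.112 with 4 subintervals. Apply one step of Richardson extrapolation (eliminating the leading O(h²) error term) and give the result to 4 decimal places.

3.2030

R = (4·T_{4} − T_2) / 3 = (4·3.112 − 2.839)/3 = (9.609)/3 = 3.2030.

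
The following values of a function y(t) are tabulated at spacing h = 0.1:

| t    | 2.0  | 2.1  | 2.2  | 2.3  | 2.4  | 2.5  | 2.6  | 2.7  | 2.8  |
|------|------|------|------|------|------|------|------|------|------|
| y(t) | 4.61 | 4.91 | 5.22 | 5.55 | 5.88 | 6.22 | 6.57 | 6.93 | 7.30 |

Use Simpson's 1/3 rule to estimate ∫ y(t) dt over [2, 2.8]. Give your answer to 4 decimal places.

h = 0.1, n = 8.
(h/3)·[y₀ + 4y₁ + 2y₂ + 4y₃ + 2y₄ + 4y₅ + 2y₆ + 4y₇ + y₈] = 0.033333·(141.69) = 4.7230.

4.7230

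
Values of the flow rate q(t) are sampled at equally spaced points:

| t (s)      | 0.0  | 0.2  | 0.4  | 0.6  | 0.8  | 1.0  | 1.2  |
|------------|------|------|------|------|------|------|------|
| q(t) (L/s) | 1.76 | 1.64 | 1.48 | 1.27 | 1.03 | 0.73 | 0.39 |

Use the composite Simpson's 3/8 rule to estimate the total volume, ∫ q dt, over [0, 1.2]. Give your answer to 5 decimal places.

h = 0.2, n = 6.
(3h/8)·[y₀ + 3y₁ + 3y₂ + 2y₃ + 3y₄ + 3y₅ + y₆] = 0.075·(19.33) = 1.44975.

1.44975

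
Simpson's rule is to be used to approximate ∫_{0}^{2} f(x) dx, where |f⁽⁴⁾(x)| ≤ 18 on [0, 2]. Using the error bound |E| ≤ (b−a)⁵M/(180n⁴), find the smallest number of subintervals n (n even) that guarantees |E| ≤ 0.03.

Need 576/(180n⁴) ≤ 0.03.
n⁴ ≥ 576/(180·0.03) = 106.667 ⇒ n ≥ 3.2137, so the smallest even n is 4. (n must be even for Simpson's rule.)

4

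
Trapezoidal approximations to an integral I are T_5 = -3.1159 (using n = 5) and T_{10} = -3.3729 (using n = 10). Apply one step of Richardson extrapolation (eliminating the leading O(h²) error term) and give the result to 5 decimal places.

R = (4·T_{10} − T_5) / 3 = (4·(-3.3729) − (-3.1159))/3 = (-10.3757)/3 = -3.45857.

-3.45857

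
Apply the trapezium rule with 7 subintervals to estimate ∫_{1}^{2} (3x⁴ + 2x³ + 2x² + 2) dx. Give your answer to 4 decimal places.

32.9469

h = (2 − 1)/7 = 0.142857.
Nodes x₀,…,x₇ = 1, 1.142857, 1.285714, 1.428571, 1.571429, 1.714286, 1.857143, 2.
f(x) = 3x⁴ + 2x³ + 2x² + 2: f₀=9, f₁=12.715535, f₂=17.754686, f₃=24.407330, f₄=32.993336, f₅=43.862557, f₆=57.394835, f₇=74.
(h/2)·[f₀ + 2f₁ + 2f₂ + 2f₃ + 2f₄ + 2f₅ + 2f₆ + f₇] = 0.071429·(461.256560) = 32.9469.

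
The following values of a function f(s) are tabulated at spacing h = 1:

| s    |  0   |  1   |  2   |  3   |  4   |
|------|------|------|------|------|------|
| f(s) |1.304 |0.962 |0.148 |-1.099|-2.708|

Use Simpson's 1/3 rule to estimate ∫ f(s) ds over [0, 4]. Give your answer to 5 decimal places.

-0.55200

h = 1, n = 4.
(h/3)·[y₀ + 4y₁ + 2y₂ + 4y₃ + y₄] = 0.333333·(-1.656) = -0.55200.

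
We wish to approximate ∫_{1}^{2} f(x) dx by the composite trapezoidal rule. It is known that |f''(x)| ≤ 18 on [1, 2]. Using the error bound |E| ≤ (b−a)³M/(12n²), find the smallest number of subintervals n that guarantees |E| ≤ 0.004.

Need 18/(12n²) ≤ 0.004.
n² ≥ 18/(12·0.004) = 375 ⇒ n ≥ 19.3649, so the smallest n is 20.

20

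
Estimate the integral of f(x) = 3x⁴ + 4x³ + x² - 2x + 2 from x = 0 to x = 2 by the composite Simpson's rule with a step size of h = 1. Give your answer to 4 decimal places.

38.6667

h = (2 − 0)/2 = 1.
Nodes x₀,…,x₂ = 0, 1, 2.
f(x) = 3x⁴ + 4x³ + x² - 2x + 2: f₀=2, f₁=8, f₂=82.
(h/3)·[f₀ + 4f₁ + f₂] = 0.333333·(116) = 38.6667.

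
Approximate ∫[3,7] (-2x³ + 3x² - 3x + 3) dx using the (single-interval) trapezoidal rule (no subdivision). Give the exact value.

-1180

T = (b−a)/2 · [f(3) + f(7)] = 2·[(-33) + (-557)] = -1180.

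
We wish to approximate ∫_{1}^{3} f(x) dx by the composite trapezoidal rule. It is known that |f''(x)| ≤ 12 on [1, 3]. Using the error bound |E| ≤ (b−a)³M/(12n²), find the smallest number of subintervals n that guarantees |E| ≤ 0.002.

Need 96/(12n²) ≤ 0.002.
n² ≥ 96/(12·0.002) = 4000 ⇒ n ≥ 63.2456, so the smallest n is 64.

64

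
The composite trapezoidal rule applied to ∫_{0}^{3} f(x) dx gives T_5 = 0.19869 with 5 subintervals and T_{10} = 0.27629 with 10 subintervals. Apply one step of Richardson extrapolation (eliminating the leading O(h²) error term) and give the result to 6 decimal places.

0.302157

R = (4·T_{10} − T_5) / 3 = (4·0.27629 − 0.19869)/3 = (0.90647)/3 = 0.302157.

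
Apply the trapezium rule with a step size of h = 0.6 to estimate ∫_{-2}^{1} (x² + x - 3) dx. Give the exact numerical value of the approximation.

-7.32

h = (1 − (-2))/5 = 0.6.
Nodes x₀,…,x₅ = -2, -1.4, -0.8, -0.2, 0.4, 1.
f(x) = x² + x - 3: f₀=-1, f₁=-2.44, f₂=-3.16, f₃=-3.16, f₄=-2.44, f₅=-1.
(h/2)·[f₀ + 2f₁ + 2f₂ + 2f₃ + 2f₄ + f₅] = 0.3·(-24.4) = -7.32.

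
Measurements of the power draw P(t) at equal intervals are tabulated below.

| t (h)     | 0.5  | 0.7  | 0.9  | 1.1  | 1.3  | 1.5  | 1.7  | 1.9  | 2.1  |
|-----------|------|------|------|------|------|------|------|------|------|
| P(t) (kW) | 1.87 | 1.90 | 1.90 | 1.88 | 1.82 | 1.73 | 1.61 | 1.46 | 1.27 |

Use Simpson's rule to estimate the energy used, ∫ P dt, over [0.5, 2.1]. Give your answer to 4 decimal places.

2.7787

h = 0.2, n = 8.
(h/3)·[y₀ + 4y₁ + 2y₂ + 4y₃ + 2y₄ + 4y₅ + 2y₆ + 4y₇ + y₈] = 0.066667·(41.68) = 2.7787.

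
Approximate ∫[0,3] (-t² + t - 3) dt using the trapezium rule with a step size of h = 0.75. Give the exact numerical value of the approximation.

-13.78125

h = (3 − 0)/4 = 0.75.
Nodes t₀,…,t₄ = 0, 0.75, 1.5, 2.25, 3.
f(t) = -t² + t - 3: f₀=-3, f₁=-2.8125, f₂=-3.75, f₃=-5.8125, f₄=-9.
(h/2)·[f₀ + 2f₁ + 2f₂ + 2f₃ + f₄] = 0.375·(-36.75) = -13.78125.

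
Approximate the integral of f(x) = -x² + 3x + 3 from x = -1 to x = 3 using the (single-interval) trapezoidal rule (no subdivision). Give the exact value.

T = (b−a)/2 · [f(-1) + f(3)] = 2·[(-1) + 3] = 4.

4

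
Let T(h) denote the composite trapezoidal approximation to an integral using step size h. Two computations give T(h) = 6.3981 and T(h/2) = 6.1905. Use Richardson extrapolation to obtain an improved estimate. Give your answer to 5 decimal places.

6.12130

R = (4·T(h/2) − T(h)) / 3 = (4·6.1905 − 6.3981)/3 = (18.3639)/3 = 6.12130.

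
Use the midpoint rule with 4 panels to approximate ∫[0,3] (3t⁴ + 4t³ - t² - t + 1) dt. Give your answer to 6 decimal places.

206.398682

h = (3 − 0)/4 = 0.75.
Midpoints m₁,…,m₄ = 0.375, 1.125, 1.875, 2.625.
f(m₁)=0.754638671875, f(m₂)=9.110107421875, f(m₃)=59.055419921875, f(m₄)=206.278076171875.
h·[f(m₁) + f(m₂) + f(m₃) + f(m₄)] = 0.75·(275.1982421875) = 206.398682.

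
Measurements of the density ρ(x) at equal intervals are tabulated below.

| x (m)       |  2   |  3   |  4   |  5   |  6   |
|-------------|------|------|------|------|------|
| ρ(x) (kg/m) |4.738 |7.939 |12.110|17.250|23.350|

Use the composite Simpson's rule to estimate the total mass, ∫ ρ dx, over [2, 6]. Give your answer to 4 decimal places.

h = 1, n = 4.
(h/3)·[y₀ + 4y₁ + 2y₂ + 4y₃ + y₄] = 0.333333·(153.064) = 51.0213.

51.0213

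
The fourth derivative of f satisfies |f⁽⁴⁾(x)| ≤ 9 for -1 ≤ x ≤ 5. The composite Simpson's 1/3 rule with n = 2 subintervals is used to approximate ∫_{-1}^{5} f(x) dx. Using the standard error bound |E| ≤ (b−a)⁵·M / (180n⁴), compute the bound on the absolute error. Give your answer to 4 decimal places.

24.3000

|E| ≤ (6)⁵·9 / (180·2⁴) = 69984/2880 = 24.3000.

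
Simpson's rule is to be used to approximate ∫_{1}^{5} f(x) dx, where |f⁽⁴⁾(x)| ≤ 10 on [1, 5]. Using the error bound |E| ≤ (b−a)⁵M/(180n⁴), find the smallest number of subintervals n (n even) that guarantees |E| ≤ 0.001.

16

Need 10240/(180n⁴) ≤ 0.001.
n⁴ ≥ 10240/(180·0.001) = 56888.9 ⇒ n ≥ 15.4439, so the smallest even n is 16. (n must be even for Simpson's rule.)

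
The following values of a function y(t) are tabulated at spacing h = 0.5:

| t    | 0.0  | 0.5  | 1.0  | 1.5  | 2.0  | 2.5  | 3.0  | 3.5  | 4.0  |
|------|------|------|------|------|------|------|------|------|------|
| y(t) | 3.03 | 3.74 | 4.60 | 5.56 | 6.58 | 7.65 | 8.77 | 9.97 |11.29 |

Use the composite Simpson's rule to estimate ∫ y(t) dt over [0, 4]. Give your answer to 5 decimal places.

26.98333

h = 0.5, n = 8.
(h/3)·[y₀ + 4y₁ + 2y₂ + 4y₃ + 2y₄ + 4y₅ + 2y₆ + 4y₇ + y₈] = 0.166667·(161.90) = 26.98333.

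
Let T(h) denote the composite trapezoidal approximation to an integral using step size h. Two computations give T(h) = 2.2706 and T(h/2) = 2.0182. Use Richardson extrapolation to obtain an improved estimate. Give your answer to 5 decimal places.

R = (4·T(h/2) − T(h)) / 3 = (4·2.0182 − 2.2706)/3 = (5.8022)/3 = 1.93407.

1.93407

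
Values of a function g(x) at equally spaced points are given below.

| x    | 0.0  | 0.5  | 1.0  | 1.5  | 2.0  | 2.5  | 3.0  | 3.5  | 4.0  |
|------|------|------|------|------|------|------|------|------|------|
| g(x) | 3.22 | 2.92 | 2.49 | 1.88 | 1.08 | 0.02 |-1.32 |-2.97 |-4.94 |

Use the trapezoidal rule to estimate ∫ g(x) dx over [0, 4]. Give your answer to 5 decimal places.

1.62000

h = 0.5, n = 8.
(h/2)·[y₀ + 2y₁ + 2y₂ + 2y₃ + 2y₄ + 2y₅ + 2y₆ + 2y₇ + y₈] = 0.25·(6.48) = 1.62000.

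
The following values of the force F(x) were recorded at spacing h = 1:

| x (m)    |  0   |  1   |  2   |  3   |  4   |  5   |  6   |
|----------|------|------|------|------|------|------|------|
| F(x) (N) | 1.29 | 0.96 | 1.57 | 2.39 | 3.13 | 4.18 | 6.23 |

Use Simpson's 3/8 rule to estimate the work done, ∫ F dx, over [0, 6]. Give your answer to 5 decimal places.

15.68250

h = 1, n = 6.
(3h/8)·[y₀ + 3y₁ + 3y₂ + 2y₃ + 3y₄ + 3y₅ + y₆] = 0.375·(41.82) = 15.68250.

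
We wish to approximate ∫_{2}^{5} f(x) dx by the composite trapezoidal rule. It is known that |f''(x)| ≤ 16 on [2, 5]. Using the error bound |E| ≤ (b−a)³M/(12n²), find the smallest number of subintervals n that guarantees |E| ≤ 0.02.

43

Need 432/(12n²) ≤ 0.02.
n² ≥ 432/(12·0.02) = 1800 ⇒ n ≥ 42.4264, so the smallest n is 43.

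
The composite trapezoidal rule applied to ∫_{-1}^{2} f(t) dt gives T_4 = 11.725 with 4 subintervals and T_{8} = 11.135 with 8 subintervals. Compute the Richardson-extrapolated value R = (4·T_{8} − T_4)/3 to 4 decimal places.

10.9383

R = (4·T_{8} − T_4) / 3 = (4·11.135 − 11.725)/3 = (32.815)/3 = 10.9383.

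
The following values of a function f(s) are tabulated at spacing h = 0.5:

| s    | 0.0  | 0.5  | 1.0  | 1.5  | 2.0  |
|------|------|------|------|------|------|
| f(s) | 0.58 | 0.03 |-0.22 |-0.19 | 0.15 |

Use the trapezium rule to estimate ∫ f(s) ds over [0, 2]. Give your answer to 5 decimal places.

h = 0.5, n = 4.
(h/2)·[y₀ + 2y₁ + 2y₂ + 2y₃ + y₄] = 0.25·(-0.03) = -0.00750.

-0.00750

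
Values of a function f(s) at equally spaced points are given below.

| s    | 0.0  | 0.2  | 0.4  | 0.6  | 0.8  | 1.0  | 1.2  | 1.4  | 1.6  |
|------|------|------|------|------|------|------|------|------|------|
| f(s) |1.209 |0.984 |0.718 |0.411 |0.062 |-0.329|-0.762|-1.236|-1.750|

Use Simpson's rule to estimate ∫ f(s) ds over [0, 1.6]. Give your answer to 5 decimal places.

-0.07900

h = 0.2, n = 8.
(h/3)·[y₀ + 4y₁ + 2y₂ + 4y₃ + 2y₄ + 4y₅ + 2y₆ + 4y₇ + y₈] = 0.066667·(-1.185) = -0.07900.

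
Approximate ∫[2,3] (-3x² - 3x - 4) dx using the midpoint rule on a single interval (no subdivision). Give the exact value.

-30.25

M = (b−a)·f(2.5) = 1·(-30.25) = -30.25.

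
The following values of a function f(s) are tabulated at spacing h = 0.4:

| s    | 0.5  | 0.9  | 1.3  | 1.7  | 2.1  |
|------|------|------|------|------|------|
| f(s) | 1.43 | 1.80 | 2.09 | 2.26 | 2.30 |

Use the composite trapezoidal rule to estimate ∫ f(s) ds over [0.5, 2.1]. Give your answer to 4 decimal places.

3.2060

h = 0.4, n = 4.
(h/2)·[y₀ + 2y₁ + 2y₂ + 2y₃ + y₄] = 0.2·(16.03) = 3.2060.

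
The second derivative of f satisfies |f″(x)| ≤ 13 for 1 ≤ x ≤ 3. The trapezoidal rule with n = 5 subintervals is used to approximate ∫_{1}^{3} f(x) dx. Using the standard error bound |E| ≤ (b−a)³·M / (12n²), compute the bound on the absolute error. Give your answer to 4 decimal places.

0.3467

|E| ≤ (2)³·13 / (12·5²) = 104/300 = 0.3467.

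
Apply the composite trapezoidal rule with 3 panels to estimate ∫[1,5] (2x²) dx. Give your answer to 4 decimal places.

85.0370

h = (5 − 1)/3 = 1.333333.
Nodes x₀,…,x₃ = 1, 2.333333, 3.666667, 5.
f(x) = 2x²: f₀=2, f₁=10.888889, f₂=26.888889, f₃=50.
(h/2)·[f₀ + 2f₁ + 2f₂ + f₃] = 0.666667·(127.555556) = 85.0370.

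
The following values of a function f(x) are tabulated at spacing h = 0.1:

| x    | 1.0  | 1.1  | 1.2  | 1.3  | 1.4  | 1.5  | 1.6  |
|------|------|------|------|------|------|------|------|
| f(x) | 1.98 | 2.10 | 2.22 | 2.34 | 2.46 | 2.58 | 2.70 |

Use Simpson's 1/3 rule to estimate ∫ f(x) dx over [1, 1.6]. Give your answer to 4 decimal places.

h = 0.1, n = 6.
(h/3)·[y₀ + 4y₁ + 2y₂ + 4y₃ + 2y₄ + 4y₅ + y₆] = 0.033333·(42.12) = 1.4040.

1.4040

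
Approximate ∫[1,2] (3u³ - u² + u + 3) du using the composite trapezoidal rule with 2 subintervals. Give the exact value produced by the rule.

h = (2 − 1)/2 = 0.5.
Nodes u₀,…,u₂ = 1, 1.5, 2.
f(u) = 3u³ - u² + u + 3: f₀=6, f₁=12.375, f₂=25.
(h/2)·[f₀ + 2f₁ + f₂] = 0.25·(55.75) = 13.9375.

13.9375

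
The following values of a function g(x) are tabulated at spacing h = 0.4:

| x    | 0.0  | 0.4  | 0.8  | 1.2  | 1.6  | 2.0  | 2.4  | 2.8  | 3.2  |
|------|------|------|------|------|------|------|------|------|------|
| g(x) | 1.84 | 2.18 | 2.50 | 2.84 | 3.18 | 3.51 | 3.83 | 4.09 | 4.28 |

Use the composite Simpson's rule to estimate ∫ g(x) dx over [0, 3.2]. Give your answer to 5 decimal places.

h = 0.4, n = 8.
(h/3)·[y₀ + 4y₁ + 2y₂ + 4y₃ + 2y₄ + 4y₅ + 2y₆ + 4y₇ + y₈] = 0.133333·(75.62) = 10.08267.

10.08267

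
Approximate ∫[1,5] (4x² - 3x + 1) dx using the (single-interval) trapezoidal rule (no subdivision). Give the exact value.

176

T = (b−a)/2 · [f(1) + f(5)] = 2·[2 + 86] = 176.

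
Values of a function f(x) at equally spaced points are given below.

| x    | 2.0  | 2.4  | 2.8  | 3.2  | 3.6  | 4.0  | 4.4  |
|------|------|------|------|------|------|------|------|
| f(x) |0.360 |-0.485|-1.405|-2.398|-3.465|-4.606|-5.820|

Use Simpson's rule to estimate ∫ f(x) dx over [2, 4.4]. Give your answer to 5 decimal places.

-6.02080

h = 0.4, n = 6.
(h/3)·[y₀ + 4y₁ + 2y₂ + 4y₃ + 2y₄ + 4y₅ + y₆] = 0.133333·(-45.156) = -6.02080.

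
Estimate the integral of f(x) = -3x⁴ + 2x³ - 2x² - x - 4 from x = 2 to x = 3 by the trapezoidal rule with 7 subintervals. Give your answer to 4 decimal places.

-113.6102

h = (3 − 2)/7 = 0.142857.
Nodes x₀,…,x₇ = 2, 2.142857, 2.285714, 2.428571, 2.571429, 2.714286, 2.857143, 3.
f(x) = -3x⁴ + 2x³ - 2x² - x - 4: f₀=-46, f₁=-58.902124, f₂=-74.737193, f₃=-93.935027, f₄=-116.955435, f₅=-144.288213, f₆=-176.453145, f₇=-214.
(h/2)·[f₀ + 2f₁ + 2f₂ + 2f₃ + 2f₄ + 2f₅ + 2f₆ + f₇] = 0.071429·(-1590.542274) = -113.6102.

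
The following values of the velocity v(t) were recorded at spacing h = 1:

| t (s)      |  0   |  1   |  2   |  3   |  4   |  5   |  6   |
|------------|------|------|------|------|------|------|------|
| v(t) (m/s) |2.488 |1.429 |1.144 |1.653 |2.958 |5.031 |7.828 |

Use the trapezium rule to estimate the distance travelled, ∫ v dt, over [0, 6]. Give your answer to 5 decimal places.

h = 1, n = 6.
(h/2)·[y₀ + 2y₁ + 2y₂ + 2y₃ + 2y₄ + 2y₅ + y₆] = 0.5·(34.746) = 17.37300.

17.37300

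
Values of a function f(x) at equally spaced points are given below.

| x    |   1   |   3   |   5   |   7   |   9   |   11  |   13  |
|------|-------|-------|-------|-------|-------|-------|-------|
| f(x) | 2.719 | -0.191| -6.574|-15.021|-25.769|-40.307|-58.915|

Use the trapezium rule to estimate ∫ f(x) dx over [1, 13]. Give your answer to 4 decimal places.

h = 2, n = 6.
(h/2)·[y₀ + 2y₁ + 2y₂ + 2y₃ + 2y₄ + 2y₅ + y₆] = 1·(-231.920) = -231.9200.

-231.9200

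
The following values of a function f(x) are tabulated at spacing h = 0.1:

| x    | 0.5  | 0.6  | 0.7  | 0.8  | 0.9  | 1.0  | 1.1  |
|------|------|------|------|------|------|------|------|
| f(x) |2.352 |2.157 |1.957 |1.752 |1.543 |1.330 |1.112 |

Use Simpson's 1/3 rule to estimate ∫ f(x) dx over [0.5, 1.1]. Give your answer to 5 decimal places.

h = 0.1, n = 6.
(h/3)·[y₀ + 4y₁ + 2y₂ + 4y₃ + 2y₄ + 4y₅ + y₆] = 0.033333·(31.420) = 1.04733.

1.04733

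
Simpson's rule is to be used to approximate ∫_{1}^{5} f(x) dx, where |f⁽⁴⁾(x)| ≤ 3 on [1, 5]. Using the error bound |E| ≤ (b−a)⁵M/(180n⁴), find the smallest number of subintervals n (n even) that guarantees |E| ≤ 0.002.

10

Need 3072/(180n⁴) ≤ 0.002.
n⁴ ≥ 3072/(180·0.002) = 8533.33 ⇒ n ≥ 9.6112, so the smallest even n is 10. (n must be even for Simpson's rule.)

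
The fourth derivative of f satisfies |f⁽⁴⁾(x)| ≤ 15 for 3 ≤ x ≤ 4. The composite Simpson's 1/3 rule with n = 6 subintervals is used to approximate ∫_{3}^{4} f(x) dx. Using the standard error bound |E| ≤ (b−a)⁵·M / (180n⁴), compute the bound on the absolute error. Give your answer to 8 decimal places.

|E| ≤ (1)⁵·15 / (180·6⁴) = 15/233280 = 0.00006430.

0.00006430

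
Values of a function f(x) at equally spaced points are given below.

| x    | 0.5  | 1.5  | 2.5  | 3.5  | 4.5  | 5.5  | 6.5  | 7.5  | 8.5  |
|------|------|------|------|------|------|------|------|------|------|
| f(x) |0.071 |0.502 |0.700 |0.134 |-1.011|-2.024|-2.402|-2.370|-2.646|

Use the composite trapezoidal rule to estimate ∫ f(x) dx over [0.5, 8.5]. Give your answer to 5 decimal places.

h = 1, n = 8.
(h/2)·[y₀ + 2y₁ + 2y₂ + 2y₃ + 2y₄ + 2y₅ + 2y₆ + 2y₇ + y₈] = 0.5·(-15.517) = -7.75850.

-7.75850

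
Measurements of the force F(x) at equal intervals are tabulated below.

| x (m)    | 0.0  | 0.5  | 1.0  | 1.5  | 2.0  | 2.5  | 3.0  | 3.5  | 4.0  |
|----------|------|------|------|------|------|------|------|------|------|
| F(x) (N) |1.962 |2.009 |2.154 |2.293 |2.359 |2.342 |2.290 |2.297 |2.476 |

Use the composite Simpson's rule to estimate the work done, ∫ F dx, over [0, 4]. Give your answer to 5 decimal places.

8.96800

h = 0.5, n = 8.
(h/3)·[y₀ + 4y₁ + 2y₂ + 4y₃ + 2y₄ + 4y₅ + 2y₆ + 4y₇ + y₈] = 0.166667·(53.808) = 8.96800.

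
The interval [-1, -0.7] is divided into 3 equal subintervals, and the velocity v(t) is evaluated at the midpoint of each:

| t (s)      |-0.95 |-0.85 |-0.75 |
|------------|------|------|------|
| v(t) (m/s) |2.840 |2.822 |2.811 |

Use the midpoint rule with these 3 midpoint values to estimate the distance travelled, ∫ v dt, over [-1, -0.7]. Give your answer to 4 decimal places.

h = 0.1, n = 3.
h·[y(m₁) + y(m₂) + y(m₃)] = 0.1·(8.473) = 0.8473.

0.8473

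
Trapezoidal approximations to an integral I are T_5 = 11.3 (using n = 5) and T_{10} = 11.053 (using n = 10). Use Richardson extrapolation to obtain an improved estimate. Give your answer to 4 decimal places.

R = (4·T_{10} − T_5) / 3 = (4·11.053 − 11.3)/3 = (32.912)/3 = 10.9707.

10.9707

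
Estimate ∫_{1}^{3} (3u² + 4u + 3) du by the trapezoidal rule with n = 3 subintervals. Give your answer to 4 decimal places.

48.4444

h = (3 − 1)/3 = 0.666667.
Nodes u₀,…,u₃ = 1, 1.666667, 2.333333, 3.
f(u) = 3u² + 4u + 3: f₀=10, f₁=18, f₂=28.666667, f₃=42.
(h/2)·[f₀ + 2f₁ + 2f₂ + f₃] = 0.333333·(145.333333) = 48.4444.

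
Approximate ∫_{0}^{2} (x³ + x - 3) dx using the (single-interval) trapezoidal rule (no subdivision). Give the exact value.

T = (b−a)/2 · [f(0) + f(2)] = 1·[(-3) + 7] = 4.

4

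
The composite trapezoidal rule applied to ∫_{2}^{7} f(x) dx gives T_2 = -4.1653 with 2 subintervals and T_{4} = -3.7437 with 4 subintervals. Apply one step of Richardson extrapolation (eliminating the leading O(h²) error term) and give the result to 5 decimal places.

R = (4·T_{4} − T_2) / 3 = (4·(-3.7437) − (-4.1653))/3 = (-10.8095)/3 = -3.60317.

-3.60317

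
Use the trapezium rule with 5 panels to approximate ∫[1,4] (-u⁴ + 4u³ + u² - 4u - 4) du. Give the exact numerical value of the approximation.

27.43296

h = (4 − 1)/5 = 0.6.
Nodes u₀,…,u₅ = 1, 1.6, 2.2, 2.8, 3.4, 4.
f(u) = -u⁴ + 4u³ + u² - 4u - 4: f₀=-4, f₁=1.9904, f₂=11.2064, f₃=18.9824, f₄=17.5424, f₅=-4.
(h/2)·[f₀ + 2f₁ + 2f₂ + 2f₃ + 2f₄ + f₅] = 0.3·(91.4432) = 27.43296.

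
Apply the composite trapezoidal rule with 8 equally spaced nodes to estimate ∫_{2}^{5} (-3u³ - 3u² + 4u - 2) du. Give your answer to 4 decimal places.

-540.9184

h = (5 − 2)/7 = 0.428571.
Nodes u₀,…,u₇ = 2, 2.428571, 2.857143, 3.285714, 3.714286, 4.142857, 4.571429, 5.
f(u) = -3u³ - 3u² + 4u - 2: f₀=-30, f₁=-52.950437, f₂=-85.032070, f₃=-127.661808, f₄=-182.256560, f₅=-250.233236, f₆=-333.008746, f₇=-432.
(h/2)·[f₀ + 2f₁ + 2f₂ + 2f₃ + 2f₄ + 2f₅ + 2f₆ + f₇] = 0.214286·(-2524.285714) = -540.9184.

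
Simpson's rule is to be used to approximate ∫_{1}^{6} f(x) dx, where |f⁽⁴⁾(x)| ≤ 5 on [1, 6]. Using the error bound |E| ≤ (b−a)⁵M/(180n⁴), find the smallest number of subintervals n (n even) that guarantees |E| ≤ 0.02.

10

Need 15625/(180n⁴) ≤ 0.02.
n⁴ ≥ 15625/(180·0.02) = 4340.28 ⇒ n ≥ 8.1167, so the smallest even n is 10. (n must be even for Simpson's rule.)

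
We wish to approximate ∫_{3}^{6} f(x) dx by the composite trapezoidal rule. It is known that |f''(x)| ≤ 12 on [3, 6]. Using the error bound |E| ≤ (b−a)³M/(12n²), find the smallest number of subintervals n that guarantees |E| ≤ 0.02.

37

Need 324/(12n²) ≤ 0.02.
n² ≥ 324/(12·0.02) = 1350 ⇒ n ≥ 36.7423, so the smallest n is 37.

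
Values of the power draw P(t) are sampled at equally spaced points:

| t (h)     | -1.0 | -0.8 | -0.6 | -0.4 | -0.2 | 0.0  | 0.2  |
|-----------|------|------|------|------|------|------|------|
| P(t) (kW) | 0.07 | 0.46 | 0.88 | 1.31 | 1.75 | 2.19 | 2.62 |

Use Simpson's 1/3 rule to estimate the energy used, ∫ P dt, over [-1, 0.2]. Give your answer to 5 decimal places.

1.58600

h = 0.2, n = 6.
(h/3)·[y₀ + 4y₁ + 2y₂ + 4y₃ + 2y₄ + 4y₅ + y₆] = 0.066667·(23.79) = 1.58600.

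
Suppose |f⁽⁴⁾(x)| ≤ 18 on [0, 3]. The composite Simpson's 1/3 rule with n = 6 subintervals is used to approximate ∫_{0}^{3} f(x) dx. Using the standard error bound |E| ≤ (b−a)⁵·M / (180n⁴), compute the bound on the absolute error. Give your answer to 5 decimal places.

|E| ≤ (3)⁵·18 / (180·6⁴) = 4374/233280 = 0.01875.

0.01875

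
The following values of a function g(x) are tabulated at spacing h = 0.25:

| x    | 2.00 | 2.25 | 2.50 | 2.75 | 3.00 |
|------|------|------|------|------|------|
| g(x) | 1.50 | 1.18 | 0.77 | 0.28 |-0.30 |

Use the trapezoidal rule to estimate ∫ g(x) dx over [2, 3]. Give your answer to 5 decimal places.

h = 0.25, n = 4.
(h/2)·[y₀ + 2y₁ + 2y₂ + 2y₃ + y₄] = 0.125·(5.66) = 0.70750.

0.70750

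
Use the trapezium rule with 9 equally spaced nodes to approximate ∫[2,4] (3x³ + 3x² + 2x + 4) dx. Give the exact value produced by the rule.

h = (4 − 2)/8 = 0.25.
Nodes x₀,…,x₈ = 2, 2.25, 2.5, 2.75, 3, 3.25, 3.5, 3.75, 4.
f(x) = 3x³ + 3x² + 2x + 4: f₀=44, f₁=57.859375, f₂=74.625, f₃=94.578125, f₄=118, f₅=145.171875, f₆=176.375, f₇=211.890625, f₈=252.
(h/2)·[f₀ + 2f₁ + 2f₂ + 2f₃ + 2f₄ + 2f₅ + 2f₆ + 2f₇ + f₈] = 0.125·(2053) = 256.625.

256.625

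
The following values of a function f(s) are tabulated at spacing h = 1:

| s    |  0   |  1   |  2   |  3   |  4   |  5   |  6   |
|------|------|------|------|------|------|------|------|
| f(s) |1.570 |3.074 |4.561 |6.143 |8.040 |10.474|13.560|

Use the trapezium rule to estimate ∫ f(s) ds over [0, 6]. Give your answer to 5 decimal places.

h = 1, n = 6.
(h/2)·[y₀ + 2y₁ + 2y₂ + 2y₃ + 2y₄ + 2y₅ + y₆] = 0.5·(79.714) = 39.85700.

39.85700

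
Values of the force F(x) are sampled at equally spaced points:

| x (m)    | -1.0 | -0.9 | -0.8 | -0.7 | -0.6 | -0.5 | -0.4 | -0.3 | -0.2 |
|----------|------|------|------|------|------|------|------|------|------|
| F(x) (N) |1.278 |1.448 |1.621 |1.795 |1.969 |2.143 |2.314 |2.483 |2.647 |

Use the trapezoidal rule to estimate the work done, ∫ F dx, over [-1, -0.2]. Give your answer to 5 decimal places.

1.57355

h = 0.1, n = 8.
(h/2)·[y₀ + 2y₁ + 2y₂ + 2y₃ + 2y₄ + 2y₅ + 2y₆ + 2y₇ + y₈] = 0.05·(31.471) = 1.57355.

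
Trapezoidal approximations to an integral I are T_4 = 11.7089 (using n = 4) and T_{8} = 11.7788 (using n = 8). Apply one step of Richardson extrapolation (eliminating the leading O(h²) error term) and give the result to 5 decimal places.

R = (4·T_{8} − T_4) / 3 = (4·11.7788 − 11.7089)/3 = (35.4063)/3 = 11.80210.

11.80210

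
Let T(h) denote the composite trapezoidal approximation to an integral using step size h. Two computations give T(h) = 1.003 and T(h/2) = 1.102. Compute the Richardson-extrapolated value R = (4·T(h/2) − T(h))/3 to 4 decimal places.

R = (4·T(h/2) − T(h)) / 3 = (4·1.102 − 1.003)/3 = (3.405)/3 = 1.1350.

1.1350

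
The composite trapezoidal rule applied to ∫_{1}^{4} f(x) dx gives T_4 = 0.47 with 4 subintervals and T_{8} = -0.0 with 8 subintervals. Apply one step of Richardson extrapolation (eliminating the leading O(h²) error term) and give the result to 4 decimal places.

-0.1567

R = (4·T_{8} − T_4) / 3 = (4·(-0.0) − 0.47)/3 = (-0.47)/3 = -0.1567.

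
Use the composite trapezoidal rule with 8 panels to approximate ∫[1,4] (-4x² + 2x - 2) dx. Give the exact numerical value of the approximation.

-75.28125

h = (4 − 1)/8 = 0.375.
Nodes x₀,…,x₈ = 1, 1.375, 1.75, 2.125, 2.5, 2.875, 3.25, 3.625, 4.
f(x) = -4x² + 2x - 2: f₀=-4, f₁=-6.8125, f₂=-10.75, f₃=-15.8125, f₄=-22, f₅=-29.3125, f₆=-37.75, f₇=-47.3125, f₈=-58.
(h/2)·[f₀ + 2f₁ + 2f₂ + 2f₃ + 2f₄ + 2f₅ + 2f₆ + 2f₇ + f₈] = 0.1875·(-401.5) = -75.28125.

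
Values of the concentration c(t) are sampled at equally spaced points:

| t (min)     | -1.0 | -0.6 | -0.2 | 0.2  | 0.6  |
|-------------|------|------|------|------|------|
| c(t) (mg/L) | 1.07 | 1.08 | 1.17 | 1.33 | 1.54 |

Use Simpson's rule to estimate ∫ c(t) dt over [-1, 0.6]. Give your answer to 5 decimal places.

h = 0.4, n = 4.
(h/3)·[y₀ + 4y₁ + 2y₂ + 4y₃ + y₄] = 0.133333·(14.59) = 1.94533.

1.94533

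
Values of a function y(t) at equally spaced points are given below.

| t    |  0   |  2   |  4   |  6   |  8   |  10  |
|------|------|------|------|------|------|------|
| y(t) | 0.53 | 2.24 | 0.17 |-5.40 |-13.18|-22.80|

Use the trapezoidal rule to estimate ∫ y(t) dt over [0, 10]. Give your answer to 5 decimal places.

h = 2, n = 5.
(h/2)·[y₀ + 2y₁ + 2y₂ + 2y₃ + 2y₄ + y₅] = 1·(-54.61) = -54.61000.

-54.61000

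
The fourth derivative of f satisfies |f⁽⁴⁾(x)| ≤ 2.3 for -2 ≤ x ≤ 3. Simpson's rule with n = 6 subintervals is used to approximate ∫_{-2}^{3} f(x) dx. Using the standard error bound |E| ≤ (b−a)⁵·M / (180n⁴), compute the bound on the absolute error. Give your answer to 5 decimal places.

|E| ≤ (5)⁵·2.3 / (180·6⁴) = 7187.5/233280 = 0.03081.

0.03081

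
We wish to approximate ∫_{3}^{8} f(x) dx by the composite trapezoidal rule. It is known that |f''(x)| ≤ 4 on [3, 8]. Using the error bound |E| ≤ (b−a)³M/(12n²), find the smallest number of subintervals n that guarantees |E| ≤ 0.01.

Need 500/(12n²) ≤ 0.01.
n² ≥ 500/(12·0.01) = 4166.67 ⇒ n ≥ 64.5497, so the smallest n is 65.

65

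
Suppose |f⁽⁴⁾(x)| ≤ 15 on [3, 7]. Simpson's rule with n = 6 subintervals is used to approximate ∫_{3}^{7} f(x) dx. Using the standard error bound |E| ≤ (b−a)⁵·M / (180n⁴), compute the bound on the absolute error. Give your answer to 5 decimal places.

0.06584

|E| ≤ (4)⁵·15 / (180·6⁴) = 15360/233280 = 0.06584.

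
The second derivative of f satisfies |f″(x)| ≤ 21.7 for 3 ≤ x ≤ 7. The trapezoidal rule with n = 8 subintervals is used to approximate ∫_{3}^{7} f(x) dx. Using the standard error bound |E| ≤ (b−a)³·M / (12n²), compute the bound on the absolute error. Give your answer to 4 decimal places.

1.8083

|E| ≤ (4)³·21.7 / (12·8²) = 1388.8/768 = 1.8083.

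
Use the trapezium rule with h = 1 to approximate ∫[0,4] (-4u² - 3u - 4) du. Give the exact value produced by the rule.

-128

h = (4 − 0)/4 = 1.
Nodes u₀,…,u₄ = 0, 1, 2, 3, 4.
f(u) = -4u² - 3u - 4: f₀=-4, f₁=-11, f₂=-26, f₃=-49, f₄=-80.
(h/2)·[f₀ + 2f₁ + 2f₂ + 2f₃ + f₄] = 0.5·(-256) = -128.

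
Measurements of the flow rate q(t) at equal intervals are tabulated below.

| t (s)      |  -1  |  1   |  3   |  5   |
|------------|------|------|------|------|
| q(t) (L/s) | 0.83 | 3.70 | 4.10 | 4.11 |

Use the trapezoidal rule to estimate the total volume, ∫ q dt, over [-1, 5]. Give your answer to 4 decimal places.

h = 2, n = 3.
(h/2)·[y₀ + 2y₁ + 2y₂ + y₃] = 1·(20.54) = 20.5400.

20.5400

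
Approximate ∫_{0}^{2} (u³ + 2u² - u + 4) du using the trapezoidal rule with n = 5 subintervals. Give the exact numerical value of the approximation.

h = (2 − 0)/5 = 0.4.
Nodes u₀,…,u₅ = 0, 0.4, 0.8, 1.2, 1.6, 2.
f(u) = u³ + 2u² - u + 4: f₀=4, f₁=3.984, f₂=4.992, f₃=7.408, f₄=11.616, f₅=18.
(h/2)·[f₀ + 2f₁ + 2f₂ + 2f₃ + 2f₄ + f₅] = 0.2·(78) = 15.6.

15.6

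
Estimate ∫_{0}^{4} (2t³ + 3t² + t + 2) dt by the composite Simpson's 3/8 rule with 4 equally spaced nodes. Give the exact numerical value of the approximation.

208

h = (4 − 0)/3 = 1.333333.
Nodes t₀,…,t₃ = 0, 1.333333, 2.666667, 4.
f(t) = 2t³ + 3t² + t + 2: f₀=2, f₁=13.407407, f₂=63.925926, f₃=182.
(3h/8)·[f₀ + 3f₁ + 3f₂ + f₃] = 0.5·(416) = 208.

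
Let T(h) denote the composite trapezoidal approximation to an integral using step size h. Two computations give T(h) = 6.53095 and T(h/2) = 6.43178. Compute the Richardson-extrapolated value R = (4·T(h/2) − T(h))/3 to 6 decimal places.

R = (4·T(h/2) − T(h)) / 3 = (4·6.43178 − 6.53095)/3 = (19.19617)/3 = 6.398723.

6.398723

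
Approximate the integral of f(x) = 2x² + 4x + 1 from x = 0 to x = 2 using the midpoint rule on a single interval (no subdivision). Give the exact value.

M = (b−a)·f(1) = 2·(7) = 14.

14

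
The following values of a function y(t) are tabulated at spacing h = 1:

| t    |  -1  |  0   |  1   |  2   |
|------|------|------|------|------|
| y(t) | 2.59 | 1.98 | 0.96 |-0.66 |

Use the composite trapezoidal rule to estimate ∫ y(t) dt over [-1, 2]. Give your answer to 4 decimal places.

h = 1, n = 3.
(h/2)·[y₀ + 2y₁ + 2y₂ + y₃] = 0.5·(7.81) = 3.9050.

3.9050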